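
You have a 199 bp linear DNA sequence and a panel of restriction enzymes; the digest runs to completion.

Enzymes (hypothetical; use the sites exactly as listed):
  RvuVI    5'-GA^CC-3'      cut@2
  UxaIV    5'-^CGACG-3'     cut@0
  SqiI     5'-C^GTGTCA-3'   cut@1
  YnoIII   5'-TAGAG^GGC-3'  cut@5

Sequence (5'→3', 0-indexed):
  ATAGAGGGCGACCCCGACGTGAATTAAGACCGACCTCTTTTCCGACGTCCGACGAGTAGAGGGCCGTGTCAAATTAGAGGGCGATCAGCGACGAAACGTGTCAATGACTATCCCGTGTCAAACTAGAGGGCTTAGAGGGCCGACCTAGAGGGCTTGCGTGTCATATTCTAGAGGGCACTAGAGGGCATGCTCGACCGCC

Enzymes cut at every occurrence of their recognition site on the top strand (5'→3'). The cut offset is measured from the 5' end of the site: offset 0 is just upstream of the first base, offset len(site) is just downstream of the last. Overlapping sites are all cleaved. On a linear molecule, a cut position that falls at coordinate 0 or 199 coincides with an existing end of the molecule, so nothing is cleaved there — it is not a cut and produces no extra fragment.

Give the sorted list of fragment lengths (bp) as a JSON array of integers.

[3,4,4,5,5,6,6,7,7,7,9,9,9,9,10,11,12,14,14,15,16,17]

Scan for sites:
  RvuVI GACC/2: at [9, 27, 31, 141, 192] ⇒ [11, 29, 33, 143, 194]
  UxaIV CGACG/0: at [14, 42, 49, 88] ⇒ [14, 42, 49, 88]
  SqiI CGTGTCA/1: at [64, 96, 113, 156] ⇒ [65, 97, 114, 157]
  YnoIII TAGAGGGC/5: at [1, 56, 74, 123, 132, 145, 168, 178] ⇒ [6, 61, 79, 128, 137, 150, 173, 183]

Pooled cuts: [6, 11, 14, 29, 33, 42, 49, 61, 65, 79, 88, 97, 114, 128, 137, 143, 150, 157, 173, 183, 194]

Fragment lengths:
  [0,6): 6 bp
  [6,11): 5 bp
  [11,14): 3 bp
  [14,29): 15 bp
  [29,33): 4 bp
  [33,42): 9 bp
  [42,49): 7 bp
  [49,61): 12 bp
  [61,65): 4 bp
  [65,79): 14 bp
  [79,88): 9 bp
  [88,97): 9 bp
  [97,114): 17 bp
  [114,128): 14 bp
  [128,137): 9 bp
  [137,143): 6 bp
  [143,150): 7 bp
  [150,157): 7 bp
  [157,173): 16 bp
  [173,183): 10 bp
  [183,194): 11 bp
  [194,199): 5 bp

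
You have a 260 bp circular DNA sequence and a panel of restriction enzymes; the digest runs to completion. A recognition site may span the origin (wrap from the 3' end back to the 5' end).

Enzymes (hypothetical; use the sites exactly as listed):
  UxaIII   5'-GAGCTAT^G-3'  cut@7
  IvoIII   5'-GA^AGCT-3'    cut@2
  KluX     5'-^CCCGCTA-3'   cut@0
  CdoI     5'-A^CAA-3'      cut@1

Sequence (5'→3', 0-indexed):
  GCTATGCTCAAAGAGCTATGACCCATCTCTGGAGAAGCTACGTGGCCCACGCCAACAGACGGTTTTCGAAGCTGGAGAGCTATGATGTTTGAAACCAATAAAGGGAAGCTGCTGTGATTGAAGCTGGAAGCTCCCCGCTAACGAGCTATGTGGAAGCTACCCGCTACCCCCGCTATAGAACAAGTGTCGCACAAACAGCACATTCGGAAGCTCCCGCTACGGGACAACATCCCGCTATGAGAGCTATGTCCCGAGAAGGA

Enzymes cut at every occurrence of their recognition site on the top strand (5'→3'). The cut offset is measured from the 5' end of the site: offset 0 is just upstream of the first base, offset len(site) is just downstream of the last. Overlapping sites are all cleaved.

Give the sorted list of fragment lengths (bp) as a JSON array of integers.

Site scan:
  UxaIII GAGCTATG/7: at [12, 76, 142, 240, 258] ⇒ [5, 19, 83, 149, 247]
  IvoIII GAAGCT/2: at [33, 67, 104, 119, 126, 152, 206] ⇒ [35, 69, 106, 121, 128, 154, 208]
  KluX CCCGCTA/0: at [133, 159, 168, 212, 230] ⇒ [133, 159, 168, 212, 230]
  CdoI ACAA/1: at [179, 190, 223] ⇒ [180, 191, 224]

All cut coordinates (distinct, sorted): [5, 19, 35, 69, 83, 106, 121, 128, 133, 149, 154, 159, 168, 180, 191, 208, 212, 224, 230, 247]

Fragments:
  5→19: 14 bp
  19→35: 16 bp
  35→69: 34 bp
  69→83: 14 bp
  83→106: 23 bp
  106→121: 15 bp
  121→128: 7 bp
  128→133: 5 bp
  133→149: 16 bp
  149→154: 5 bp
  154→159: 5 bp
  159→168: 9 bp
  168→180: 12 bp
  180→191: 11 bp
  191→208: 17 bp
  208→212: 4 bp
  212→224: 12 bp
  224→230: 6 bp
  230→247: 17 bp
  247→5 (wrap): 260-247+5 = 18 bp

[4,5,5,5,6,7,9,11,12,12,14,14,15,16,16,17,17,18,23,34]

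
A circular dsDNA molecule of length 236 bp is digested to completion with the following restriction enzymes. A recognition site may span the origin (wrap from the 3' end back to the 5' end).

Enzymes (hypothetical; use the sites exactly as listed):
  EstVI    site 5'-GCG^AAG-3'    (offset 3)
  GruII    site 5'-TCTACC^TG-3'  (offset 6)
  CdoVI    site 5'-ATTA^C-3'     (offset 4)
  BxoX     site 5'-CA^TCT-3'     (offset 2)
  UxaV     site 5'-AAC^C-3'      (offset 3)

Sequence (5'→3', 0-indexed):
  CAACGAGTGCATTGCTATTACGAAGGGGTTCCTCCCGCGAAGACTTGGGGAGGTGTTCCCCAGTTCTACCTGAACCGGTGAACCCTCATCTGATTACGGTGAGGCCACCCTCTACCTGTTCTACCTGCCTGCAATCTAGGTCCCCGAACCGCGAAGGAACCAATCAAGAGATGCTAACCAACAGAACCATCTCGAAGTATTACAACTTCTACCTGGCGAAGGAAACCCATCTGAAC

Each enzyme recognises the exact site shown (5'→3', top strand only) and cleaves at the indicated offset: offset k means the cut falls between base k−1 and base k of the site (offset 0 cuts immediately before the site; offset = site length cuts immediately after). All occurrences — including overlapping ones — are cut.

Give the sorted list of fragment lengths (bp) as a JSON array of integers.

[2,3,4,5,5,5,7,7,8,8,8,9,9,11,13,18,19,20,20,24,31]

Per-enzyme occurrences:
  EstVI (GCGAAG, off=3): starts [36, 150, 215] → cuts [39, 153, 218]
  GruII (TCTACCTG, off=6): starts [64, 110, 119, 207] → cuts [70, 116, 125, 213]
  CdoVI (ATTAC, off=4): starts [16, 92, 198] → cuts [20, 96, 202]
  BxoX (CATCT, off=2): starts [86, 187, 227] → cuts [88, 189, 229]
  UxaV (AACC, off=3): starts [72, 80, 146, 157, 175, 184, 223, 233] → cuts [0, 75, 83, 149, 160, 178, 187, 226]

Pooled cuts: [0, 20, 39, 70, 75, 83, 88, 96, 116, 125, 149, 153, 160, 178, 187, 189, 202, 213, 218, 226, 229]

Fragment lengths:
  0→20: 20 bp
  20→39: 19 bp
  39→70: 31 bp
  70→75: 5 bp
  75→83: 8 bp
  83→88: 5 bp
  88→96: 8 bp
  96→116: 20 bp
  116→125: 9 bp
  125→149: 24 bp
  149→153: 4 bp
  153→160: 7 bp
  160→178: 18 bp
  178→187: 9 bp
  187→189: 2 bp
  189→202: 13 bp
  202→213: 11 bp
  213→218: 5 bp
  218→226: 8 bp
  226→229: 3 bp
  229→0 (wrap): 236-229+0 = 7 bp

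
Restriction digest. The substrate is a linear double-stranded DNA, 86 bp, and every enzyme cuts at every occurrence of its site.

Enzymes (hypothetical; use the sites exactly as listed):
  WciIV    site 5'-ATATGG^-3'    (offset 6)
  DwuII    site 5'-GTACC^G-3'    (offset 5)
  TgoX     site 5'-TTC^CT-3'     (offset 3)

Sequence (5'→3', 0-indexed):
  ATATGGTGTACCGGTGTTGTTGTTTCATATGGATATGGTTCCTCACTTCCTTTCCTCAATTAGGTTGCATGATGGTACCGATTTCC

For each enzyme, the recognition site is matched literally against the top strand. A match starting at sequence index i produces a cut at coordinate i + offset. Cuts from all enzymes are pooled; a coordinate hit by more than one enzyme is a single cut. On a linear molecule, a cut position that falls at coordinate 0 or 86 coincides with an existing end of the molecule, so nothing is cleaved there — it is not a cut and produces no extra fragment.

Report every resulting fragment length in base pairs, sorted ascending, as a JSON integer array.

Scan for sites:
  WciIV ATATGG/6: at [0, 26, 32] ⇒ [6, 32, 38]
  DwuII GTACCG/5: at [7, 74] ⇒ [12, 79]
  TgoX TTCCT/3: at [38, 46, 51] ⇒ [41, 49, 54]

All cut coordinates (distinct, sorted): [6, 12, 32, 38, 41, 49, 54, 79]

Fragments:
  [0,6): 6 bp
  [6,12): 6 bp
  [12,32): 20 bp
  [32,38): 6 bp
  [38,41): 3 bp
  [41,49): 8 bp
  [49,54): 5 bp
  [54,79): 25 bp
  [79,86): 7 bp

[3,5,6,6,6,7,8,20,25]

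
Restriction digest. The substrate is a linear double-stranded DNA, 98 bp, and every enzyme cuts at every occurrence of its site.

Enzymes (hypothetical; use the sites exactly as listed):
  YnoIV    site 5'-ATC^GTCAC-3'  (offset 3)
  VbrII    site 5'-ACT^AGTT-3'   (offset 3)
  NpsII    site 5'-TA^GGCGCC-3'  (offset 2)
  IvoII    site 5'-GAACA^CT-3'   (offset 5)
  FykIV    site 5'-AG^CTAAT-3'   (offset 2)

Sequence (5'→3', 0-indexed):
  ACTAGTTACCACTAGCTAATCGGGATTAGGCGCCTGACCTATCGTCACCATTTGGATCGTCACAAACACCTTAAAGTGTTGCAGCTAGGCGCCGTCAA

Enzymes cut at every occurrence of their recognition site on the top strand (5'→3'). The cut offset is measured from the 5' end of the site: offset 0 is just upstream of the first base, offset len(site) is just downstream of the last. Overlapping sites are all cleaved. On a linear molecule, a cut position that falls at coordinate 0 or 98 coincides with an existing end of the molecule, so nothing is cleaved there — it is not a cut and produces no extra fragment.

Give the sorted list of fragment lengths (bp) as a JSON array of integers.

Site scan:
  YnoIV (ATCGTCAC, off=3): starts [40, 55] → cuts [43, 58]
  VbrII (ACTAGTT, off=3): starts [0] → cuts [3]
  NpsII (TAGGCGCC, off=2): starts [26, 85] → cuts [28, 87]
  IvoII (GAACACT, off=5): no sites
  FykIV (AGCTAAT, off=2): starts [13] → cuts [15]

Pooled cuts: [3, 15, 28, 43, 58, 87]

Fragment lengths:
  [0,3): 3 bp
  [3,15): 12 bp
  [15,28): 13 bp
  [28,43): 15 bp
  [43,58): 15 bp
  [58,87): 29 bp
  [87,98): 11 bp

[3,11,12,13,15,15,29]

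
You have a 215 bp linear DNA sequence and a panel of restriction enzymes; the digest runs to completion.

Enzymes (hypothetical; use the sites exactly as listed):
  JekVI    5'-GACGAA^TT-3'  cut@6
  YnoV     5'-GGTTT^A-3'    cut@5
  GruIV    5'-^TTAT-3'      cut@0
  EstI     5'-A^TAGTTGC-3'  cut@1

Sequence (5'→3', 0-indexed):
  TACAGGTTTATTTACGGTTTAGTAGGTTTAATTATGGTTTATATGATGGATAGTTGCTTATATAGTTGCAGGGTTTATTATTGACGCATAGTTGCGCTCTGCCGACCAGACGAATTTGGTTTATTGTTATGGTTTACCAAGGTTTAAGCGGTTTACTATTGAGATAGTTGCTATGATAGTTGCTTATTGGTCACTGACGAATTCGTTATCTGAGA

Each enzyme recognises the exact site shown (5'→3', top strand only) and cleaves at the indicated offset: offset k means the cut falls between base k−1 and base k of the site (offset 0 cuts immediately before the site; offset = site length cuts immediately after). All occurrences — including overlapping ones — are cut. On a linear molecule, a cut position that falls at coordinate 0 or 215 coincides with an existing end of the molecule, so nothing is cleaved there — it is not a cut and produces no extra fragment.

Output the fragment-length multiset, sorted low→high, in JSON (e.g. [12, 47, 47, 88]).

Site scan:
  JekVI GACGAATT/6: at [108, 195] ⇒ [114, 201]
  YnoV GGTTTA/5: at [4, 15, 24, 35, 71, 117, 130, 140, 149] ⇒ [9, 20, 29, 40, 76, 122, 135, 145, 154]
  GruIV TTAT/0: at [7, 31, 38, 57, 74, 77, 120, 126, 183, 205] ⇒ [7, 31, 38, 57, 74, 77, 120, 126, 183, 205]
  EstI ATAGTTGC/1: at [49, 61, 87, 163, 175] ⇒ [50, 62, 88, 164, 176]

Pooled cuts: [7, 9, 20, 29, 31, 38, 40, 50, 57, 62, 74, 76, 77, 88, 114, 120, 122, 126, 135, 145, 154, 164, 176, 183, 201, 205]

Fragment lengths:
  [0,7): 7 bp
  [7,9): 2 bp
  [9,20): 11 bp
  [20,29): 9 bp
  [29,31): 2 bp
  [31,38): 7 bp
  [38,40): 2 bp
  [40,50): 10 bp
  [50,57): 7 bp
  [57,62): 5 bp
  [62,74): 12 bp
  [74,76): 2 bp
  [76,77): 1 bp
  [77,88): 11 bp
  [88,114): 26 bp
  [114,120): 6 bp
  [120,122): 2 bp
  [122,126): 4 bp
  [126,135): 9 bp
  [135,145): 10 bp
  [145,154): 9 bp
  [154,164): 10 bp
  [164,176): 12 bp
  [176,183): 7 bp
  [183,201): 18 bp
  [201,205): 4 bp
  [205,215): 10 bp

[1,2,2,2,2,2,4,4,5,6,7,7,7,7,9,9,9,10,10,10,10,11,11,12,12,18,26]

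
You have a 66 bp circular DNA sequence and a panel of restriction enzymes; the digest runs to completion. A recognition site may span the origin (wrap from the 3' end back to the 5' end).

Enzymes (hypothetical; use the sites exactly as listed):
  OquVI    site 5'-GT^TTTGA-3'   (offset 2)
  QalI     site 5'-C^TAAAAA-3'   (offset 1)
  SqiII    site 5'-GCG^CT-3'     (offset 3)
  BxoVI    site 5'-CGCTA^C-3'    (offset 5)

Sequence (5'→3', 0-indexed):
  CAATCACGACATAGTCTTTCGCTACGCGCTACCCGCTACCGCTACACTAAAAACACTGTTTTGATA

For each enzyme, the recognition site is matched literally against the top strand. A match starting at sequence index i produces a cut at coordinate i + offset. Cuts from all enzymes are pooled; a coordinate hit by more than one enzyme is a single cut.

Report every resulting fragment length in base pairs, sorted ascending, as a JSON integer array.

Per-enzyme occurrences:
  OquVI (GTTTTGA, off=2): starts [57] → cuts [59]
  QalI (CTAAAAA, off=1): starts [46] → cuts [47]
  SqiII (GCGCT, off=3): starts [25] → cuts [28]
  BxoVI (CGCTAC, off=5): starts [19, 26, 33, 39] → cuts [24, 31, 38, 44]

Pooled cuts: [24, 28, 31, 38, 44, 47, 59]

Fragments:
  24→28: 4 bp
  28→31: 3 bp
  31→38: 7 bp
  38→44: 6 bp
  44→47: 3 bp
  47→59: 12 bp
  59→24 (wrap): 66-59+24 = 31 bp

[3,3,4,6,7,12,31]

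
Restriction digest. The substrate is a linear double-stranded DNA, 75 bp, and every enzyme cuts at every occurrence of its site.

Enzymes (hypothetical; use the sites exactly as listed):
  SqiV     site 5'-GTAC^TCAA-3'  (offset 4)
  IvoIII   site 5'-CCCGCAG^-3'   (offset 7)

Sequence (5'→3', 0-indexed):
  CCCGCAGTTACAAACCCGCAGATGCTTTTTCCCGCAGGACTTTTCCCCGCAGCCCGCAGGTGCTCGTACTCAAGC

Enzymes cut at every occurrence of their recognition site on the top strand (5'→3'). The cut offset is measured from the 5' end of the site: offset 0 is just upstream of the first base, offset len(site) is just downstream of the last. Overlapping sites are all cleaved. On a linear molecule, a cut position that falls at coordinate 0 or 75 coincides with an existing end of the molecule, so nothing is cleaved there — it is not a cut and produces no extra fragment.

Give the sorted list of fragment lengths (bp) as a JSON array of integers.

Scan for sites:
  SqiV (GTACTCAA, off=4): starts [65] → cuts [69]
  IvoIII (CCCGCAG, off=7): starts [0, 14, 30, 45, 52] → cuts [7, 21, 37, 52, 59]

Pooled cuts: [7, 21, 37, 52, 59, 69]

Fragments:
  [0,7): 7 bp
  [7,21): 14 bp
  [21,37): 16 bp
  [37,52): 15 bp
  [52,59): 7 bp
  [59,69): 10 bp
  [69,75): 6 bp

[6,7,7,10,14,15,16]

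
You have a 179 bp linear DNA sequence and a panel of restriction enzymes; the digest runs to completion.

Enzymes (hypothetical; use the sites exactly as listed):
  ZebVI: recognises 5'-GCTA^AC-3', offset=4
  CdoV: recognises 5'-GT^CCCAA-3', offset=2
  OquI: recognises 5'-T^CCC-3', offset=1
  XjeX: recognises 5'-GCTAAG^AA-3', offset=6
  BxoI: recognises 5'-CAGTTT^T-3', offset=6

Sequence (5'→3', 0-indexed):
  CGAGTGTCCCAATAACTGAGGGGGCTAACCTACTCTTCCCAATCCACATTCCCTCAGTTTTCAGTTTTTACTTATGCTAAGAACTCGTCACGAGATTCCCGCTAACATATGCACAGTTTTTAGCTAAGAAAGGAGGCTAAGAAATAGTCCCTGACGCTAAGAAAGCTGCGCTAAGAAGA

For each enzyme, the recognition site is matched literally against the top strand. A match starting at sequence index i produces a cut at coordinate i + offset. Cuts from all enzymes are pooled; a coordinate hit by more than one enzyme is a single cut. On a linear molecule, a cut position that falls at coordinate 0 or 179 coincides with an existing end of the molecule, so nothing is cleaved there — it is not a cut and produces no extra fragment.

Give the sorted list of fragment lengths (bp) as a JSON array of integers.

[4,7,7,7,7,9,10,10,13,13,13,14,14,15,16,20]

Site scan:
  ZebVI (GCTAAC, off=4): starts [23, 100] → cuts [27, 104]
  CdoV (GTCCCAA, off=2): starts [5] → cuts [7]
  OquI (TCCC, off=1): starts [6, 36, 49, 96, 147] → cuts [7, 37, 50, 97, 148]
  XjeX (GCTAAGAA, off=6): starts [75, 122, 135, 155, 169] → cuts [81, 128, 141, 161, 175]
  BxoI (CAGTTTT, off=6): starts [54, 61, 113] → cuts [60, 67, 119]

Pooled cuts: [7, 27, 37, 50, 60, 67, 81, 97, 104, 119, 128, 141, 148, 161, 175]

Fragments:
  [0,7): 7 bp
  [7,27): 20 bp
  [27,37): 10 bp
  [37,50): 13 bp
  [50,60): 10 bp
  [60,67): 7 bp
  [67,81): 14 bp
  [81,97): 16 bp
  [97,104): 7 bp
  [104,119): 15 bp
  [119,128): 9 bp
  [128,141): 13 bp
  [141,148): 7 bp
  [148,161): 13 bp
  [161,175): 14 bp
  [175,179): 4 bp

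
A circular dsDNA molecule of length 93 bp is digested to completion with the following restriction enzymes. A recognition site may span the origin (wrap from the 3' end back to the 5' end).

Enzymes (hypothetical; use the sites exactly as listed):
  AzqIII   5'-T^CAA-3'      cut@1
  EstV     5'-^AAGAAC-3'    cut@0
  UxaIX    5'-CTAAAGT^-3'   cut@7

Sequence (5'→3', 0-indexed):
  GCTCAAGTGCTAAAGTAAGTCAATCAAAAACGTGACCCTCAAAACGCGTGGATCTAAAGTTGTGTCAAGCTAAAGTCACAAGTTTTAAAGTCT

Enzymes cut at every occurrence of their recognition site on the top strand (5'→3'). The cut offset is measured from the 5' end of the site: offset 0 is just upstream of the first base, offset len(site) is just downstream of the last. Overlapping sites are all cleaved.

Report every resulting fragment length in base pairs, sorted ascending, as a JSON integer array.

Per-enzyme occurrences:
  AzqIII TCAA/1: at [2, 19, 23, 38, 64] ⇒ [3, 20, 24, 39, 65]
  EstV (AAGAAC, off=0): no sites
  UxaIX CTAAAGT/7: at [9, 53, 69] ⇒ [16, 60, 76]

Pooled cuts: [3, 16, 20, 24, 39, 60, 65, 76]

Fragment lengths:
  3→16: 13 bp
  16→20: 4 bp
  20→24: 4 bp
  24→39: 15 bp
  39→60: 21 bp
  60→65: 5 bp
  65→76: 11 bp
  76→3 (wrap): 93-76+3 = 20 bp

[4,4,5,11,13,15,20,21]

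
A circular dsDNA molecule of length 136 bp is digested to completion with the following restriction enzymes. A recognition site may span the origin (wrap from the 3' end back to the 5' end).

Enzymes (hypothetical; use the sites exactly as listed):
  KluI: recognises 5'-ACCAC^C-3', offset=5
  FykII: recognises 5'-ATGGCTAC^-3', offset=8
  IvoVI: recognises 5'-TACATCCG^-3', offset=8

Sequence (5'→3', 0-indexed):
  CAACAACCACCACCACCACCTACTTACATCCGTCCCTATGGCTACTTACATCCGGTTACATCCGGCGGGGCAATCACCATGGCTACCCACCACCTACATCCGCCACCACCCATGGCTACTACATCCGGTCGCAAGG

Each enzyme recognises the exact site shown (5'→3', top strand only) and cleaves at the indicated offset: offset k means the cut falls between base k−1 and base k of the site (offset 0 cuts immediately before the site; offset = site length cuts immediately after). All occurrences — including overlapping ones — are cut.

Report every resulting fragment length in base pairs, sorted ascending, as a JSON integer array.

[3,3,3,7,7,8,9,9,10,10,13,13,19,22]

Site scan:
  KluI ACCACC/5: at [5, 8, 11, 14, 88, 104] ⇒ [10, 13, 16, 19, 93, 109]
  FykII ATGGCTAC/8: at [37, 78, 111] ⇒ [45, 86, 119]
  IvoVI TACATCCG/8: at [24, 46, 56, 94, 119] ⇒ [32, 54, 64, 102, 127]

All cut coordinates (distinct, sorted): [10, 13, 16, 19, 32, 45, 54, 64, 86, 93, 102, 109, 119, 127]

Fragments:
  10→13: 3 bp
  13→16: 3 bp
  16→19: 3 bp
  19→32: 13 bp
  32→45: 13 bp
  45→54: 9 bp
  54→64: 10 bp
  64→86: 22 bp
  86→93: 7 bp
  93→102: 9 bp
  102→109: 7 bp
  109→119: 10 bp
  119→127: 8 bp
  127→10 (wrap): 136-127+10 = 19 bp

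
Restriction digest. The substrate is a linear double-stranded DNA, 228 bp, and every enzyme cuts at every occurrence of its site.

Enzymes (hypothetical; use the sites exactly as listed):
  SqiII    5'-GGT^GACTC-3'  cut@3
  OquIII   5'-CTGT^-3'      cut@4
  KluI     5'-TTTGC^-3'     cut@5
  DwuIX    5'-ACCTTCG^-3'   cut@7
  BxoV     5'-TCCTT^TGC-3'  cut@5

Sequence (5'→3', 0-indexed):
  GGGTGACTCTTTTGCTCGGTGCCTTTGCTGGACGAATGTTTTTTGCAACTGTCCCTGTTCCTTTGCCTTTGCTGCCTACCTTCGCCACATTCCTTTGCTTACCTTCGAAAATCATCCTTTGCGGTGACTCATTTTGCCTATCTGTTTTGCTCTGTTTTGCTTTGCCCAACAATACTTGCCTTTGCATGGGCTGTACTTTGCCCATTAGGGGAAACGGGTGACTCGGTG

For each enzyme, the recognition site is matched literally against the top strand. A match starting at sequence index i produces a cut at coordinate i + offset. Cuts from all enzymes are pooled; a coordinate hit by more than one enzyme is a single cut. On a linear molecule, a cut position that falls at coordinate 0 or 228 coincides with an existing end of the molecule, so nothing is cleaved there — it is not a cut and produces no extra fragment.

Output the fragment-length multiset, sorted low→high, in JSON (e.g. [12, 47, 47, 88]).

Per-enzyme occurrences:
  SqiII (GGTGACTC, off=3): starts [1, 122, 216] → cuts [4, 125, 219]
  OquIII (CTGT, off=4): starts [48, 54, 141, 151, 190] → cuts [52, 58, 145, 155, 194]
  KluI (TTTGC, off=5): starts [10, 23, 41, 61, 67, 93, 117, 132, 145, 155, 160, 180, 196] → cuts [15, 28, 46, 66, 72, 98, 122, 137, 150, 160, 165, 185, 201]
  DwuIX (ACCTTCG, off=7): starts [77, 100] → cuts [84, 107]
  BxoV (TCCTTTGC, off=5): starts [58, 90, 114] → cuts [63, 95, 119]

All cut coordinates (distinct, sorted): [4, 15, 28, 46, 52, 58, 63, 66, 72, 84, 95, 98, 107, 119, 122, 125, 137, 145, 150, 155, 160, 165, 185, 194, 201, 219]

Fragment lengths:
  [0,4): 4 bp
  [4,15): 11 bp
  [15,28): 13 bp
  [28,46): 18 bp
  [46,52): 6 bp
  [52,58): 6 bp
  [58,63): 5 bp
  [63,66): 3 bp
  [66,72): 6 bp
  [72,84): 12 bp
  [84,95): 11 bp
  [95,98): 3 bp
  [98,107): 9 bp
  [107,119): 12 bp
  [119,122): 3 bp
  [122,125): 3 bp
  [125,137): 12 bp
  [137,145): 8 bp
  [145,150): 5 bp
  [150,155): 5 bp
  [155,160): 5 bp
  [160,165): 5 bp
  [165,185): 20 bp
  [185,194): 9 bp
  [194,201): 7 bp
  [201,219): 18 bp
  [219,228): 9 bp

[3,3,3,3,4,5,5,5,5,5,6,6,6,7,8,9,9,9,11,11,12,12,12,13,18,18,20]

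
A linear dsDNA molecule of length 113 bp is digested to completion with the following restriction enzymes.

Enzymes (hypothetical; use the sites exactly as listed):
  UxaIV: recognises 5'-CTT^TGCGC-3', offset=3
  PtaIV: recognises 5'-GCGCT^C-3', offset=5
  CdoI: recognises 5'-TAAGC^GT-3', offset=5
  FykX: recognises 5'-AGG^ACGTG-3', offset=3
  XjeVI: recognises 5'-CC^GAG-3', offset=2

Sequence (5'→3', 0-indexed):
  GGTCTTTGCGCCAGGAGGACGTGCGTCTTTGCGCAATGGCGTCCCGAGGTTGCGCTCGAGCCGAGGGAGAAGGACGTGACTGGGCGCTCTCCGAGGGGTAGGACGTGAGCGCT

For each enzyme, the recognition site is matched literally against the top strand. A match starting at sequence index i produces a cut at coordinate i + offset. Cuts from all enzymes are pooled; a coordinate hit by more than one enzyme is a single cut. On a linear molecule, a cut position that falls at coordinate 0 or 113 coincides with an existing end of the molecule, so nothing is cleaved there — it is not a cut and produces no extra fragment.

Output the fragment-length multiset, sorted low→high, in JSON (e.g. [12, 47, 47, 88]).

[4,6,6,10,11,11,11,11,12,15,16]

Scan for sites:
  UxaIV (CTTTGCGC, off=3): starts [3, 26] → cuts [6, 29]
  PtaIV (GCGCTC, off=5): starts [51, 83] → cuts [56, 88]
  CdoI (TAAGCGT, off=5): no sites
  FykX (AGGACGTG, off=3): starts [15, 70, 99] → cuts [18, 73, 102]
  XjeVI (CCGAG, off=2): starts [43, 60, 90] → cuts [45, 62, 92]

All cut coordinates (distinct, sorted): [6, 18, 29, 45, 56, 62, 73, 88, 92, 102]

Fragment lengths:
  [0,6): 6 bp
  [6,18): 12 bp
  [18,29): 11 bp
  [29,45): 16 bp
  [45,56): 11 bp
  [56,62): 6 bp
  [62,73): 11 bp
  [73,88): 15 bp
  [88,92): 4 bp
  [92,102): 10 bp
  [102,113): 11 bp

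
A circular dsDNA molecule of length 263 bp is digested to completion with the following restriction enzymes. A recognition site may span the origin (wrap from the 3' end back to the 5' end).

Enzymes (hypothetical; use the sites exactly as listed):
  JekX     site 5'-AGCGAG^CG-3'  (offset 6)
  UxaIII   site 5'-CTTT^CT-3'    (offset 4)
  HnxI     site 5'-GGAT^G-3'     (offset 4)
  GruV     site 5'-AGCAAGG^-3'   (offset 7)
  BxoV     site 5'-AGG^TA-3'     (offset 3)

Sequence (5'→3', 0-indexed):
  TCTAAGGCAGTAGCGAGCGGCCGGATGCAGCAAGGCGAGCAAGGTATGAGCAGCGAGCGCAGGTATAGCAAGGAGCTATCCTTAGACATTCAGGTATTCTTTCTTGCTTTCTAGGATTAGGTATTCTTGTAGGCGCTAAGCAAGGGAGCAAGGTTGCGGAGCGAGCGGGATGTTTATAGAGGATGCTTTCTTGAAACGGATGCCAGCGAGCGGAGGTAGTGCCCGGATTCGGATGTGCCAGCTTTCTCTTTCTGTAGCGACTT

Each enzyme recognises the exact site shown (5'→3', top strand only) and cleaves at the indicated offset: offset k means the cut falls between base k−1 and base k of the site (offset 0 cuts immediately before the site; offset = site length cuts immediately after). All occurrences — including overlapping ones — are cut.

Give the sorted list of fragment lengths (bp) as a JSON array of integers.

Per-enzyme occurrences:
  JekX AGCGAGCG/6: at [11, 51, 159, 204] ⇒ [17, 57, 165, 210]
  UxaIII CTTTCT/4: at [98, 106, 185, 241, 247, 260] ⇒ [1, 102, 110, 189, 245, 251]
  HnxI GGATG/4: at [22, 167, 180, 197, 230] ⇒ [26, 171, 184, 201, 234]
  GruV AGCAAGG/7: at [28, 37, 66, 138, 146] ⇒ [35, 44, 73, 145, 153]
  BxoV AGGTA/3: at [41, 60, 91, 118, 213] ⇒ [44, 63, 94, 121, 216]

All cut coordinates (distinct, sorted): [1, 17, 26, 35, 44, 57, 63, 73, 94, 102, 110, 121, 145, 153, 165, 171, 184, 189, 201, 210, 216, 234, 245, 251]

Fragment lengths:
  1→17: 16 bp
  17→26: 9 bp
  26→35: 9 bp
  35→44: 9 bp
  44→57: 13 bp
  57→63: 6 bp
  63→73: 10 bp
  73→94: 21 bp
  94→102: 8 bp
  102→110: 8 bp
  110→121: 11 bp
  121→145: 24 bp
  145→153: 8 bp
  153→165: 12 bp
  165→171: 6 bp
  171→184: 13 bp
  184→189: 5 bp
  189→201: 12 bp
  201→210: 9 bp
  210→216: 6 bp
  216→234: 18 bp
  234→245: 11 bp
  245→251: 6 bp
  251→1 (wrap): 263-251+1 = 13 bp

[5,6,6,6,6,8,8,8,9,9,9,9,10,11,11,12,12,13,13,13,16,18,21,24]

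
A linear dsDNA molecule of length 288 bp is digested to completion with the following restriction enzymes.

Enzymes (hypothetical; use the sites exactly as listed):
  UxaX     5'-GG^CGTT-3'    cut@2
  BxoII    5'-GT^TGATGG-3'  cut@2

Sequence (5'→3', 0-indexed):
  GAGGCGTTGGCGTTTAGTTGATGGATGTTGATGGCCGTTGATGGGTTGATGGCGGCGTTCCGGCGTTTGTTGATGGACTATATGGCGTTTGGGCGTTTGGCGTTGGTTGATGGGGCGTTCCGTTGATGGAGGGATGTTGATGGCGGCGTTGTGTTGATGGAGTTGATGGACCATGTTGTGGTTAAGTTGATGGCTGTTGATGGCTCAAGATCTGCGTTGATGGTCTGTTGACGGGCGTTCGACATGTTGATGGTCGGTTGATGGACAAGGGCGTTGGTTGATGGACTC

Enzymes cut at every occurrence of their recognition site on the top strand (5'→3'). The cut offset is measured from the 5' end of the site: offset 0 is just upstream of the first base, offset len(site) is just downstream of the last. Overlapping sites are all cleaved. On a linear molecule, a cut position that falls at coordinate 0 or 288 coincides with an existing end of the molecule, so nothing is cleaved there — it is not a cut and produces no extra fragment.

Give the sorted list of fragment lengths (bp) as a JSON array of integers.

Per-enzyme occurrences:
  UxaX (GGCGTT, off=2): starts [2, 8, 53, 61, 83, 91, 98, 113, 144, 233, 269] → cuts [4, 10, 55, 63, 85, 93, 100, 115, 146, 235, 271]
  BxoII (GTTGATGG, off=2): starts [16, 26, 36, 44, 68, 105, 121, 135, 152, 161, 185, 195, 215, 245, 256, 276] → cuts [18, 28, 38, 46, 70, 107, 123, 137, 154, 163, 187, 197, 217, 247, 258, 278]

Pooled cuts: [4, 10, 18, 28, 38, 46, 55, 63, 70, 85, 93, 100, 107, 115, 123, 137, 146, 154, 163, 187, 197, 217, 235, 247, 258, 271, 278]

Fragments:
  [0,4): 4 bp
  [4,10): 6 bp
  [10,18): 8 bp
  [18,28): 10 bp
  [28,38): 10 bp
  [38,46): 8 bp
  [46,55): 9 bp
  [55,63): 8 bp
  [63,70): 7 bp
  [70,85): 15 bp
  [85,93): 8 bp
  [93,100): 7 bp
  [100,107): 7 bp
  [107,115): 8 bp
  [115,123): 8 bp
  [123,137): 14 bp
  [137,146): 9 bp
  [146,154): 8 bp
  [154,163): 9 bp
  [163,187): 24 bp
  [187,197): 10 bp
  [197,217): 20 bp
  [217,235): 18 bp
  [235,247): 12 bp
  [247,258): 11 bp
  [258,271): 13 bp
  [271,278): 7 bp
  [278,288): 10 bp

[4,6,7,7,7,7,8,8,8,8,8,8,8,9,9,9,10,10,10,10,11,12,13,14,15,18,20,24]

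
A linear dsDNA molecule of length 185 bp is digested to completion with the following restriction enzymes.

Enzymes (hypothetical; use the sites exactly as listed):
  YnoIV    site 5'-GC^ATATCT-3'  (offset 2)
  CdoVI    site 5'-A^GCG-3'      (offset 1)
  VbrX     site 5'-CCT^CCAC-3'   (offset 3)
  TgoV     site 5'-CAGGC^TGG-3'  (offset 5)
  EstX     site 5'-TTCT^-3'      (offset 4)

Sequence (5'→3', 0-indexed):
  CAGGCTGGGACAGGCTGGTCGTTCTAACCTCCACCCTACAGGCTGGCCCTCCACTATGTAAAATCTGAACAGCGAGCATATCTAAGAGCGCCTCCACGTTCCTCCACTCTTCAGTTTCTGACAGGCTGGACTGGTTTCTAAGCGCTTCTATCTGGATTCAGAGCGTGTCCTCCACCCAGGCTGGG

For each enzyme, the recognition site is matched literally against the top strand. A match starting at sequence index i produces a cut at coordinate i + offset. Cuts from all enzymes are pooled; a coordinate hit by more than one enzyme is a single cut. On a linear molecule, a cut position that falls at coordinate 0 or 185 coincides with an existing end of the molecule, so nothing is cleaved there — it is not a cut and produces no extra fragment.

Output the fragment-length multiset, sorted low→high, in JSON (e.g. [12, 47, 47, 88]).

Scan for sites:
  YnoIV (GCATATCT, off=2): starts [75] → cuts [77]
  CdoVI (AGCG, off=1): starts [70, 86, 140, 161] → cuts [71, 87, 141, 162]
  VbrX (CCTCCAC, off=3): starts [27, 47, 90, 100, 168] → cuts [30, 50, 93, 103, 171]
  TgoV (CAGGCTGG, off=5): starts [0, 10, 38, 121, 176] → cuts [5, 15, 43, 126, 181]
  EstX (TTCT, off=4): starts [21, 115, 135, 145] → cuts [25, 119, 139, 149]

All cut coordinates (distinct, sorted): [5, 15, 25, 30, 43, 50, 71, 77, 87, 93, 103, 119, 126, 139, 141, 149, 162, 171, 181]

Fragments:
  [0,5): 5 bp
  [5,15): 10 bp
  [15,25): 10 bp
  [25,30): 5 bp
  [30,43): 13 bp
  [43,50): 7 bp
  [50,71): 21 bp
  [71,77): 6 bp
  [77,87): 10 bp
  [87,93): 6 bp
  [93,103): 10 bp
  [103,119): 16 bp
  [119,126): 7 bp
  [126,139): 13 bp
  [139,141): 2 bp
  [141,149): 8 bp
  [149,162): 13 bp
  [162,171): 9 bp
  [171,181): 10 bp
  [181,185): 4 bp

[2,4,5,5,6,6,7,7,8,9,10,10,10,10,10,13,13,13,16,21]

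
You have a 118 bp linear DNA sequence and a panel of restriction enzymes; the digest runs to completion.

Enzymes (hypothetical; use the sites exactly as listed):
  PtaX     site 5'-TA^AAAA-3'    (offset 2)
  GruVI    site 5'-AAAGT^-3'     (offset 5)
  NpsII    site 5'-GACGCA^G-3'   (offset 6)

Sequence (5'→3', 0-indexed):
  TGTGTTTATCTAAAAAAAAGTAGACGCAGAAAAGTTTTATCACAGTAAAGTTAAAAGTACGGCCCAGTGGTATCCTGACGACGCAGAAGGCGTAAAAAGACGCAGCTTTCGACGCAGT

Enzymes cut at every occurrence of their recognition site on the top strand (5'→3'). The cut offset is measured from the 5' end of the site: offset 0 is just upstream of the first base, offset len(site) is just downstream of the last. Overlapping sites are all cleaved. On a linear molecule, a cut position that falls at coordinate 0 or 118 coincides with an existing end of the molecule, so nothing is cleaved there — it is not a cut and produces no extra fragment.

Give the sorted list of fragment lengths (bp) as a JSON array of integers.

Scan for sites:
  PtaX (TAAAAA, off=2): starts [10, 92] → cuts [12, 94]
  GruVI (AAAGT, off=5): starts [16, 30, 46, 53] → cuts [21, 35, 51, 58]
  NpsII (GACGCAG, off=6): starts [22, 79, 98, 110] → cuts [28, 85, 104, 116]

All cut coordinates (distinct, sorted): [12, 21, 28, 35, 51, 58, 85, 94, 104, 116]

Fragments:
  [0,12): 12 bp
  [12,21): 9 bp
  [21,28): 7 bp
  [28,35): 7 bp
  [35,51): 16 bp
  [51,58): 7 bp
  [58,85): 27 bp
  [85,94): 9 bp
  [94,104): 10 bp
  [104,116): 12 bp
  [116,118): 2 bp

[2,7,7,7,9,9,10,12,12,16,27]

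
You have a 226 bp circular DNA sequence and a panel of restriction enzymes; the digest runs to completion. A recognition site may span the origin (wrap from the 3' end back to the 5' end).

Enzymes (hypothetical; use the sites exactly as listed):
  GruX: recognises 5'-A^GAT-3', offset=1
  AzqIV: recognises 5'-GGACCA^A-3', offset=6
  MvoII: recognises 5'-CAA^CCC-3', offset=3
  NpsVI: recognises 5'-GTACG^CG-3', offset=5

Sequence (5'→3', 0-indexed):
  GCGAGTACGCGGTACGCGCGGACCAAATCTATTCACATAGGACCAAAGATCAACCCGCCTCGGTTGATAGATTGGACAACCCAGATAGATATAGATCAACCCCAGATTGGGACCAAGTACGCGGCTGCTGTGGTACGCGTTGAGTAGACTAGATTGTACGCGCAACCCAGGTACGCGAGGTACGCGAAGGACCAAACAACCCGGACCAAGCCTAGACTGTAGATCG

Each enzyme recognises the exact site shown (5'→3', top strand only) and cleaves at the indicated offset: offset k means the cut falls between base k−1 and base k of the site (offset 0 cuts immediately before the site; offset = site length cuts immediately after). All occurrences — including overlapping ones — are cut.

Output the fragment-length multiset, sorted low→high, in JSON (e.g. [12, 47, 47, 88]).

[2,4,4,5,5,5,6,6,6,6,7,9,9,9,9,10,10,10,11,13,14,14,16,16,20]

Per-enzyme occurrences:
  GruX (AGAT, off=1): starts [46, 68, 82, 86, 92, 103, 150, 220] → cuts [47, 69, 83, 87, 93, 104, 151, 221]
  AzqIV (GGACCAA, off=6): starts [19, 39, 109, 188, 202] → cuts [25, 45, 115, 194, 208]
  MvoII (CAACCC, off=3): starts [50, 76, 96, 162, 196] → cuts [53, 79, 99, 165, 199]
  NpsVI (GTACGCG, off=5): starts [4, 11, 116, 132, 155, 170, 179] → cuts [9, 16, 121, 137, 160, 175, 184]

All cut coordinates (distinct, sorted): [9, 16, 25, 45, 47, 53, 69, 79, 83, 87, 93, 99, 104, 115, 121, 137, 151, 160, 165, 175, 184, 194, 199, 208, 221]

Fragments:
  9→16: 7 bp
  16→25: 9 bp
  25→45: 20 bp
  45→47: 2 bp
  47→53: 6 bp
  53→69: 16 bp
  69→79: 10 bp
  79→83: 4 bp
  83→87: 4 bp
  87→93: 6 bp
  93→99: 6 bp
  99→104: 5 bp
  104→115: 11 bp
  115→121: 6 bp
  121→137: 16 bp
  137→151: 14 bp
  151→160: 9 bp
  160→165: 5 bp
  165→175: 10 bp
  175→184: 9 bp
  184→194: 10 bp
  194→199: 5 bp
  199→208: 9 bp
  208→221: 13 bp
  221→9 (wrap): 226-221+9 = 14 bp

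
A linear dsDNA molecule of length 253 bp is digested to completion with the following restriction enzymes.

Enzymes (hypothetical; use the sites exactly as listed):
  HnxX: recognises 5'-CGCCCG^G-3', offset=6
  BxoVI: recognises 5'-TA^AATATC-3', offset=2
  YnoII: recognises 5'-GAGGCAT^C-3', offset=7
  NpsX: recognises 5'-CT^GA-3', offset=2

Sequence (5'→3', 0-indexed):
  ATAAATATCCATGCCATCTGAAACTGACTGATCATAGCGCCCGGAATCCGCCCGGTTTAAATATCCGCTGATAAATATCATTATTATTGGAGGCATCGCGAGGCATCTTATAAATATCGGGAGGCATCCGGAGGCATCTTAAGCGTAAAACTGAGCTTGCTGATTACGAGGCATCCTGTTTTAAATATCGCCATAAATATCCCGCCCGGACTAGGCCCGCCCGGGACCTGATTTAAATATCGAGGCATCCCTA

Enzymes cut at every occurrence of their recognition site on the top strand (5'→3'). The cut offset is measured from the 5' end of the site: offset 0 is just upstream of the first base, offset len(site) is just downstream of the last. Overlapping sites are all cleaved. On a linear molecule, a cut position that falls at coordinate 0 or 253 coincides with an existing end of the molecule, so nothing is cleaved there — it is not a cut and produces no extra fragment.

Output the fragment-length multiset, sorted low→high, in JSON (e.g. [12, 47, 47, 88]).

[3,4,4,5,5,6,6,6,6,9,9,10,10,10,11,12,13,13,13,14,15,15,15,16,23]

Per-enzyme occurrences:
  HnxX (CGCCCGG, off=6): starts [37, 48, 202, 217] → cuts [43, 54, 208, 223]
  BxoVI (TAAATATC, off=2): starts [1, 57, 71, 110, 181, 193, 233] → cuts [3, 59, 73, 112, 183, 195, 235]
  YnoII (GAGGCATC, off=7): starts [89, 99, 120, 130, 167, 241] → cuts [96, 106, 127, 137, 174, 248]
  NpsX (CTGA, off=2): starts [17, 23, 27, 67, 150, 159, 227] → cuts [19, 25, 29, 69, 152, 161, 229]

Pooled cuts: [3, 19, 25, 29, 43, 54, 59, 69, 73, 96, 106, 112, 127, 137, 152, 161, 174, 183, 195, 208, 223, 229, 235, 248]

Fragment lengths:
  [0,3): 3 bp
  [3,19): 16 bp
  [19,25): 6 bp
  [25,29): 4 bp
  [29,43): 14 bp
  [43,54): 11 bp
  [54,59): 5 bp
  [59,69): 10 bp
  [69,73): 4 bp
  [73,96): 23 bp
  [96,106): 10 bp
  [106,112): 6 bp
  [112,127): 15 bp
  [127,137): 10 bp
  [137,152): 15 bp
  [152,161): 9 bp
  [161,174): 13 bp
  [174,183): 9 bp
  [183,195): 12 bp
  [195,208): 13 bp
  [208,223): 15 bp
  [223,229): 6 bp
  [229,235): 6 bp
  [235,248): 13 bp
  [248,253): 5 bp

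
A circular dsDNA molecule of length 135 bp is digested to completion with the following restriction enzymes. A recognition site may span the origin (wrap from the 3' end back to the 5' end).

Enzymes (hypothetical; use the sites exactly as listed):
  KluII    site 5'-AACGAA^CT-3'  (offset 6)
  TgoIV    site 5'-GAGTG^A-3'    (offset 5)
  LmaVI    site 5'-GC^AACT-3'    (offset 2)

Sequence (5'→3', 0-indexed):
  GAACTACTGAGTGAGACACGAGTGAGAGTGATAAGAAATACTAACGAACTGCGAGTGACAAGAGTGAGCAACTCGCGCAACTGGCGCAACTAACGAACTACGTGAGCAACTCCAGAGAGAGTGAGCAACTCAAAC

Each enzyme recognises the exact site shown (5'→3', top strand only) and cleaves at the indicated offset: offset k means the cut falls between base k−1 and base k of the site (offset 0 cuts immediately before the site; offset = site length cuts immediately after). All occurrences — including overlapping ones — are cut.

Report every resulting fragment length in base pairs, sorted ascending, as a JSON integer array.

[3,3,6,9,9,9,9,10,10,10,11,12,16,18]

Scan for sites:
  KluII AACGAACT/6: at [42, 91, 132] ⇒ [3, 48, 97]
  TgoIV GAGTGA/5: at [8, 19, 25, 52, 61, 118] ⇒ [13, 24, 30, 57, 66, 123]
  LmaVI GCAACT/2: at [67, 76, 85, 105, 124] ⇒ [69, 78, 87, 107, 126]

All cut coordinates (distinct, sorted): [3, 13, 24, 30, 48, 57, 66, 69, 78, 87, 97, 107, 123, 126]

Fragments:
  3→13: 10 bp
  13→24: 11 bp
  24→30: 6 bp
  30→48: 18 bp
  48→57: 9 bp
  57→66: 9 bp
  66→69: 3 bp
  69→78: 9 bp
  78→87: 9 bp
  87→97: 10 bp
  97→107: 10 bp
  107→123: 16 bp
  123→126: 3 bp
  126→3 (wrap): 135-126+3 = 12 bp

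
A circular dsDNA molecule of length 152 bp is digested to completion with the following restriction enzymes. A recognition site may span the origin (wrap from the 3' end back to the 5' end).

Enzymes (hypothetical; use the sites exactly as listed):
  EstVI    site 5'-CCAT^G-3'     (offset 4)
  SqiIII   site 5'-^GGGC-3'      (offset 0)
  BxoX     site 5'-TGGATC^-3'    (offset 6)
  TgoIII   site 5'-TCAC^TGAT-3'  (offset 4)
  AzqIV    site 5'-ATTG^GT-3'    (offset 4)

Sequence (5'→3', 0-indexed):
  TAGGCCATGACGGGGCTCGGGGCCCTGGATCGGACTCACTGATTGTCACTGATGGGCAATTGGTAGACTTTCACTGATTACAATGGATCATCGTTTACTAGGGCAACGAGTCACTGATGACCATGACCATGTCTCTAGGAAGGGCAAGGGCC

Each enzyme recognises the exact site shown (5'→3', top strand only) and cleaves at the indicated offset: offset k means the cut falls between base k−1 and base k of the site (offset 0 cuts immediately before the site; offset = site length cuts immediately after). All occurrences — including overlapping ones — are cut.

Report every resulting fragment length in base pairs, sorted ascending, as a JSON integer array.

Site scan:
  EstVI CCATG/4: at [4, 120, 126] ⇒ [8, 124, 130]
  SqiIII GGGC/0: at [12, 19, 53, 100, 141, 147] ⇒ [12, 19, 53, 100, 141, 147]
  BxoX TGGATC/6: at [25, 83] ⇒ [31, 89]
  TgoIII TCACTGAT/4: at [35, 45, 70, 110] ⇒ [39, 49, 74, 114]
  AzqIV ATTGGT/4: at [58] ⇒ [62]

All cut coordinates (distinct, sorted): [8, 12, 19, 31, 39, 49, 53, 62, 74, 89, 100, 114, 124, 130, 141, 147]

Fragments:
  8→12: 4 bp
  12→19: 7 bp
  19→31: 12 bp
  31→39: 8 bp
  39→49: 10 bp
  49→53: 4 bp
  53→62: 9 bp
  62→74: 12 bp
  74→89: 15 bp
  89→100: 11 bp
  100→114: 14 bp
  114→124: 10 bp
  124→130: 6 bp
  130→141: 11 bp
  141→147: 6 bp
  147→8 (wrap): 152-147+8 = 13 bp

[4,4,6,6,7,8,9,10,10,11,11,12,12,13,14,15]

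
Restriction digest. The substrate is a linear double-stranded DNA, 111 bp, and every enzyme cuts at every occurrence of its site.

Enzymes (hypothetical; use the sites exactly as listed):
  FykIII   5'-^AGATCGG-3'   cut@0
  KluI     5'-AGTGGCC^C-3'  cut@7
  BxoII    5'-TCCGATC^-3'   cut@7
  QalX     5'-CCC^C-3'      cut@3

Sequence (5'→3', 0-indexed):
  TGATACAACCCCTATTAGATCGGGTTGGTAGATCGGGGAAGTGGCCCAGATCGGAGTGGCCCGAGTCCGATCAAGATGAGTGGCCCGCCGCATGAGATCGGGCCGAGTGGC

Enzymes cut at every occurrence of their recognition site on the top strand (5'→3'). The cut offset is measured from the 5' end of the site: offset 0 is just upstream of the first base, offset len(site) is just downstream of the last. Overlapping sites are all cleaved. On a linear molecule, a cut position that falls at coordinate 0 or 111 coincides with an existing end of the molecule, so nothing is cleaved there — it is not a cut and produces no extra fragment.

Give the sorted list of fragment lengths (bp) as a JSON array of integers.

[1,5,9,11,11,13,13,14,17,17]

Scan for sites:
  FykIII (AGATCGG, off=0): starts [16, 29, 47, 94] → cuts [16, 29, 47, 94]
  KluI (AGTGGCCC, off=7): starts [39, 54, 78] → cuts [46, 61, 85]
  BxoII (TCCGATC, off=7): starts [65] → cuts [72]
  QalX (CCCC, off=3): starts [8] → cuts [11]

All cut coordinates (distinct, sorted): [11, 16, 29, 46, 47, 61, 72, 85, 94]

Fragments:
  [0,11): 11 bp
  [11,16): 5 bp
  [16,29): 13 bp
  [29,46): 17 bp
  [46,47): 1 bp
  [47,61): 14 bp
  [61,72): 11 bp
  [72,85): 13 bp
  [85,94): 9 bp
  [94,111): 17 bp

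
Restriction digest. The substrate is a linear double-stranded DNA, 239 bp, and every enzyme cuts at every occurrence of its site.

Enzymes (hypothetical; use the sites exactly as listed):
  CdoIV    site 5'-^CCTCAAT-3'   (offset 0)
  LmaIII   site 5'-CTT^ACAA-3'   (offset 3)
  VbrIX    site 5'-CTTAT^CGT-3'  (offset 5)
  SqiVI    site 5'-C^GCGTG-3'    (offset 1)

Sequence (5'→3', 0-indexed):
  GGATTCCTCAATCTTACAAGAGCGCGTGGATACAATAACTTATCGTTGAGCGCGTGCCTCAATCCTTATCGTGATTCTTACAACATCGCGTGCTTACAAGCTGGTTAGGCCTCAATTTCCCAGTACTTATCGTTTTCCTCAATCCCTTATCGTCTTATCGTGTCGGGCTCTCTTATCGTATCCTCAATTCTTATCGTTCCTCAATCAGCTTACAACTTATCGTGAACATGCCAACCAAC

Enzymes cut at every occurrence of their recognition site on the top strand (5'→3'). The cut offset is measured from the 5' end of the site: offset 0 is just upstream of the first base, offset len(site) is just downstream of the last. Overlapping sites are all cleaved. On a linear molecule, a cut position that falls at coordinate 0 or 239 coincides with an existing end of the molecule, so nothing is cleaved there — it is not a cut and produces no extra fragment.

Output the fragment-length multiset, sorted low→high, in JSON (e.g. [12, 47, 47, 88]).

[4,5,5,5,6,8,8,8,8,8,9,10,10,13,13,13,14,14,18,19,20,21]

Scan for sites:
  CdoIV (CCTCAAT, off=0): starts [5, 56, 109, 136, 181, 198] → cuts [5, 56, 109, 136, 181, 198]
  LmaIII (CTTACAA, off=3): starts [12, 76, 92, 208] → cuts [15, 79, 95, 211]
  VbrIX (CTTATCGT, off=5): starts [38, 64, 125, 145, 153, 171, 189, 215] → cuts [43, 69, 130, 150, 158, 176, 194, 220]
  SqiVI (CGCGTG, off=1): starts [22, 50, 86] → cuts [23, 51, 87]

All cut coordinates (distinct, sorted): [5, 15, 23, 43, 51, 56, 69, 79, 87, 95, 109, 130, 136, 150, 158, 176, 181, 194, 198, 211, 220]

Fragment lengths:
  [0,5): 5 bp
  [5,15): 10 bp
  [15,23): 8 bp
  [23,43): 20 bp
  [43,51): 8 bp
  [51,56): 5 bp
  [56,69): 13 bp
  [69,79): 10 bp
  [79,87): 8 bp
  [87,95): 8 bp
  [95,109): 14 bp
  [109,130): 21 bp
  [130,136): 6 bp
  [136,150): 14 bp
  [150,158): 8 bp
  [158,176): 18 bp
  [176,181): 5 bp
  [181,194): 13 bp
  [194,198): 4 bp
  [198,211): 13 bp
  [211,220): 9 bp
  [220,239): 19 bp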